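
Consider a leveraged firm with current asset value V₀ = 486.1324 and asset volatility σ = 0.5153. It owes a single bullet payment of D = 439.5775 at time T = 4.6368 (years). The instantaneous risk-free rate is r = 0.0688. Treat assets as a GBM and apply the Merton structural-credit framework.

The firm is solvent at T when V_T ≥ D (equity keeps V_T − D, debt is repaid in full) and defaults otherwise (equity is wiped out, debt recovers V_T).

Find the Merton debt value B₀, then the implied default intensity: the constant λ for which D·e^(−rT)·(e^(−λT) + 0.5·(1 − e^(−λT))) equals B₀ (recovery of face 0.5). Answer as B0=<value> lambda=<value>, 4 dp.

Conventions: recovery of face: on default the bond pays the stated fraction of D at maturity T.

B0=222.6344 lambda=0.2011

Equity is a call on the firm's assets struck at D = 439.5775:
d₁ = [ln(V₀/D) + (r + σ²/2)T] / (σ√T)
   = [ln(486.1324/439.5775) + (0.0688 + 0.5·0.5153²)·4.6368] / (0.5153·√4.6368)
   = [0.100667 + 0.934626] / 1.109607 = 0.933026
d₂ = d₁ − σ√T = 0.933026 − 1.109607 = -0.176581
N(d₁) = 0.824597,  N(d₂) = 0.429919,  e^(−rT) = 0.726867
E₀ = V₀·N(d₁) − D·e^(−rT)·N(d₂)
   = 486.1324·0.824597 − 439.5775·0.726867·0.429919 = 263.498015
B₀ = V₀ − E₀ = 486.1324 − 263.498015 = 222.634385
e^(−λT) = (B₀·e^(rT)/D − 0.5)/(1 − 0.5) = (222.6344·1.375768/439.5775 − 0.5)/0.5 = 0.39357996
λ = −ln(0.39357996)/4.6368 = 0.201102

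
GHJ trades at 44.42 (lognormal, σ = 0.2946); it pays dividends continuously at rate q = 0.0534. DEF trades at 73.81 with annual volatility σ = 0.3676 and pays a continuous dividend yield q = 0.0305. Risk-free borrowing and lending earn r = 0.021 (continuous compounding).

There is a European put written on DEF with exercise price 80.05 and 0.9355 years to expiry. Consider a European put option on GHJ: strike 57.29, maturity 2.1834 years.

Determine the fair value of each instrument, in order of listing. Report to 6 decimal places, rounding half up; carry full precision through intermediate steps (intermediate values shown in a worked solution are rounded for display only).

[DEF put K=80.05]
σ√T = 0.3676·√0.9355 = 0.355547
d₁ = (ln(S/K) + (r−q+σ²/2)T) / (σ√T) = (ln(73.81/80.05) + (0.021−0.0305+0.3676²/2)·0.9355) / 0.355547 = (-0.081157 + 0.054320) / 0.355547 = -0.075482
d₂ = d₁ − σ√T = -0.075482 − 0.355547 = -0.431030
e^{−rT} = 0.980546
e^{−qT} = 0.971870
N(−d₁) = 0.530085,  N(−d₂) = 0.666777
price = K·e^{−rT}·N(−d₂) − S·e^{−qT}·N(−d₁) = 52.337110 − 38.024954 = 14.312156
[GHJ put K=57.29]
σ√T = 0.2946·√2.1834 = 0.435311
d₁ = (ln(S/K) + (r−q+σ²/2)T) / (σ√T) = (ln(44.42/57.29) + (0.021−0.0534+0.2946²/2)·2.1834) / 0.435311 = (-0.254436 + 0.024006) / 0.435311 = -0.529348
d₂ = d₁ − σ√T = -0.529348 − 0.435311 = -0.964658
e^{−rT} = 0.955184
e^{−qT} = 0.889947
N(−d₁) = 0.701718,  N(−d₂) = 0.832642
price = K·e^{−rT}·N(−d₂) − S·e^{−qT}·N(−d₁) = 45.564241 − 27.739915 = 17.824326

price(DEF put K=80.05) = 14.312156
price(GHJ put K=57.29) = 17.824326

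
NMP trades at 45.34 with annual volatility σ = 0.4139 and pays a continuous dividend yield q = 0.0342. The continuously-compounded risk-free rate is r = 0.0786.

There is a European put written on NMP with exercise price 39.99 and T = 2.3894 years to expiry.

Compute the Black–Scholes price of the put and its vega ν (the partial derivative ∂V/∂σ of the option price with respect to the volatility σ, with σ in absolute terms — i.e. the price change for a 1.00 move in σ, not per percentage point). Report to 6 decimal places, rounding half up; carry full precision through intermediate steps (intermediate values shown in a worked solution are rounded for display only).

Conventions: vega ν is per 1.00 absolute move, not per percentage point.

σ√T = 0.4139·√2.3894 = 0.639794
d₁ = (ln(S/K) + (r−q+σ²/2)T) / (σ√T) = (ln(45.34/39.99) + (0.0786−0.0342+0.4139²/2)·2.3894) / 0.639794 = (0.125560 + 0.310757) / 0.639794 = 0.681966
d₂ = d₁ − σ√T = 0.681966 − 0.639794 = 0.042172
e^{−rT} = 0.828775
e^{−qT} = 0.921532
N(−d₁) = 0.247630,  N(−d₂) = 0.483181
Put price V = K·e^{−rT}·N(−d₂) − S·e^{−qT}·N(−d₁) = 16.013911 − 10.346553 = 5.667358
φ(d₁) = (1/√(2π))·e^{−d₁²/2} = 0.316169
ν = S·e^{−qT}·φ(d₁)·√T = 20.420023

price = 5.667358
ν = 20.420023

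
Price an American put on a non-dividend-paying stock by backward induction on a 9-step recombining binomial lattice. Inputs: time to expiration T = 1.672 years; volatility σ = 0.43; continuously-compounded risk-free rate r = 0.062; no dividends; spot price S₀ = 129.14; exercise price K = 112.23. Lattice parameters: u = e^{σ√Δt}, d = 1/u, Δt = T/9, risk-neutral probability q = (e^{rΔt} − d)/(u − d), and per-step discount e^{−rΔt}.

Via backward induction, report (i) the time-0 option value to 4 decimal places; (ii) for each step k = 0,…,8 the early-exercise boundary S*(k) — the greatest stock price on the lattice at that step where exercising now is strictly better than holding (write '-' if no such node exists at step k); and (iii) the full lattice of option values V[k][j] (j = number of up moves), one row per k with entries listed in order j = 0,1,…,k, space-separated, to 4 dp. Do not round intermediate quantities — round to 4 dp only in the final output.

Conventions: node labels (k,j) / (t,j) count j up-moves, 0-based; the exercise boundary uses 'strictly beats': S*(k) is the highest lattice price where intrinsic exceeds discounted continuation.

Δt=0.18578  u=1.20363  d=0.83082  q=0.48487  discount=0.98855
step 9 (expiry): payoffs max(K−S,0) = 87.8722 76.9425 61.1085 38.1695 4.9375 0.0000 0.0000 0.0000 0.0000 0.0000
step 8: (k=8,j=0): S=29.3177, K−S=82.9123, hold=81.6271 ⇒ V=82.9123 exercise | (k=8,j=1): S=42.4729, K−S=69.7571, hold=68.4718 ⇒ V=69.7571 exercise | (k=8,j=2): S=61.5312, K−S=50.6988, hold=49.4136 ⇒ V=50.6988 exercise | (k=8,j=3): S=89.1411, K−S=23.0889, hold=21.8036 ⇒ V=23.0889 exercise | (k=8,j=4): S=129.1400, K−S=0.0000, hold=2.5143 ⇒ V=2.5143 continue | (k=8,j=5): S=187.0870, K−S=0.0000, hold=0.0000 ⇒ V=0.0000 continue | (k=8,j=6): S=271.0357, K−S=0.0000, hold=0.0000 ⇒ V=0.0000 continue | (k=8,j=7): S=392.6534, K−S=0.0000, hold=0.0000 ⇒ V=0.0000 continue | (k=8,j=8): S=568.8428, K−S=0.0000, hold=0.0000 ⇒ V=0.0000 continue  boundary S*=89.1411
step 7: (k=7,j=0): S=35.2875, K−S=76.9425, hold=75.6572 ⇒ V=76.9425 exercise | (k=7,j=1): S=51.1215, K−S=61.1085, hold=59.8232 ⇒ V=61.1085 exercise | (k=7,j=2): S=74.0605, K−S=38.1695, hold=36.8843 ⇒ V=38.1695 exercise | (k=7,j=3): S=107.2925, K−S=4.9375, hold=12.9627 ⇒ V=12.9627 continue | (k=7,j=4): S=155.4362, K−S=0.0000, hold=1.2804 ⇒ V=1.2804 continue | (k=7,j=5): S=225.1827, K−S=0.0000, hold=0.0000 ⇒ V=0.0000 continue | (k=7,j=6): S=326.2255, K−S=0.0000, hold=0.0000 ⇒ V=0.0000 continue | (k=7,j=7): S=472.6077, K−S=0.0000, hold=0.0000 ⇒ V=0.0000 continue  boundary S*=74.0605
step 6: (k=6,j=0): S=42.4729, K−S=69.7571, hold=68.4718 ⇒ V=69.7571 exercise | (k=6,j=1): S=61.5312, K−S=50.6988, hold=49.4136 ⇒ V=50.6988 exercise | (k=6,j=2): S=89.1411, K−S=23.0889, hold=25.6503 ⇒ V=25.6503 continue | (k=6,j=3): S=129.1400, K−S=0.0000, hold=7.2147 ⇒ V=7.2147 continue | (k=6,j=4): S=187.0870, K−S=0.0000, hold=0.6520 ⇒ V=0.6520 continue | (k=6,j=5): S=271.0357, K−S=0.0000, hold=0.0000 ⇒ V=0.0000 continue | (k=6,j=6): S=392.6534, K−S=0.0000, hold=0.0000 ⇒ V=0.0000 continue  boundary S*=61.5312
step 5: (k=5,j=0): S=51.1215, K−S=61.1085, hold=59.8232 ⇒ V=61.1085 exercise | (k=5,j=1): S=74.0605, K−S=38.1695, hold=38.1120 ⇒ V=38.1695 exercise | (k=5,j=2): S=107.2925, K−S=4.9375, hold=16.5200 ⇒ V=16.5200 continue | (k=5,j=3): S=155.4362, K−S=0.0000, hold=3.9864 ⇒ V=3.9864 continue | (k=5,j=4): S=225.1827, K−S=0.0000, hold=0.3320 ⇒ V=0.3320 continue | (k=5,j=5): S=326.2255, K−S=0.0000, hold=0.0000 ⇒ V=0.0000 continue  boundary S*=74.0605
step 4: (k=4,j=0): S=61.5312, K−S=50.6988, hold=49.4136 ⇒ V=50.6988 exercise | (k=4,j=1): S=89.1411, K−S=23.0889, hold=27.3553 ⇒ V=27.3553 continue | (k=4,j=2): S=129.1400, K−S=0.0000, hold=10.3232 ⇒ V=10.3232 continue | (k=4,j=3): S=187.0870, K−S=0.0000, hold=2.1891 ⇒ V=2.1891 continue | (k=4,j=4): S=271.0357, K−S=0.0000, hold=0.1691 ⇒ V=0.1691 continue  boundary S*=61.5312
step 3: (k=3,j=0): S=74.0605, K−S=38.1695, hold=38.9292 ⇒ V=38.9292 continue | (k=3,j=1): S=107.2925, K−S=4.9375, hold=18.8782 ⇒ V=18.8782 continue | (k=3,j=2): S=155.4362, K−S=0.0000, hold=6.3062 ⇒ V=6.3062 continue | (k=3,j=3): S=225.1827, K−S=0.0000, hold=1.1958 ⇒ V=1.1958 continue  boundary S*=-
step 2: (k=2,j=0): S=89.1411, K−S=23.0889, hold=28.8726 ⇒ V=28.8726 continue | (k=2,j=1): S=129.1400, K−S=0.0000, hold=12.6360 ⇒ V=12.6360 continue | (k=2,j=2): S=187.0870, K−S=0.0000, hold=3.7845 ⇒ V=3.7845 continue  boundary S*=-
step 1: (k=1,j=0): S=107.2925, K−S=4.9375, hold=20.7594 ⇒ V=20.7594 continue | (k=1,j=1): S=155.4362, K−S=0.0000, hold=8.2486 ⇒ V=8.2486 continue  boundary S*=-
step 0: (k=0,j=0): S=129.1400, K−S=0.0000, hold=14.5250 ⇒ V=14.5250 continue  boundary S*=-

price = 14.5250
boundary = - - - - 61.5312 74.0605 61.5312 74.0605 89.1411
tree:
14.5250
20.7594 8.2486
28.8726 12.6360 3.7845
38.9292 18.8782 6.3062 1.1958
50.6988 27.3553 10.3232 2.1891 0.1691
61.1085 38.1695 16.5200 3.9864 0.3320 0.0000
69.7571 50.6988 25.6503 7.2147 0.6520 0.0000 0.0000
76.9425 61.1085 38.1695 12.9627 1.2804 0.0000 0.0000 0.0000
82.9123 69.7571 50.6988 23.0889 2.5143 0.0000 0.0000 0.0000 0.0000
87.8722 76.9425 61.1085 38.1695 4.9375 0.0000 0.0000 0.0000 0.0000 0.0000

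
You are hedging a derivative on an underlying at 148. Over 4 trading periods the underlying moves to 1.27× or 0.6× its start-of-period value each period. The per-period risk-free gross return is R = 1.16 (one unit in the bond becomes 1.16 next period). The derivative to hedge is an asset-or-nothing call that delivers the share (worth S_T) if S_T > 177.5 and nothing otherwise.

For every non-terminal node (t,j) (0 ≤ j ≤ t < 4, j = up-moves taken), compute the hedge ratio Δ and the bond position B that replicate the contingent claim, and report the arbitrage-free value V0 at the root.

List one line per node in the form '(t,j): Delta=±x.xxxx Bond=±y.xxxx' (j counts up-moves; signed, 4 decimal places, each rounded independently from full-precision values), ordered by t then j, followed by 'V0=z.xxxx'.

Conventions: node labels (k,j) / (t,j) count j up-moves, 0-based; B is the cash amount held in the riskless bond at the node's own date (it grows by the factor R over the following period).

(0,0): Delta=1.1706 Bond=-30.9552
(1,0): Delta=1.5873 Bond=-72.9043
(1,1): Delta=1.1320 Bond=-28.6410
(2,0): Delta=0.0000 Bond=0.0000
(2,1): Delta=1.7346 Bond=-101.1807
(2,2): Delta=1.0760 Bond=-19.8748
(3,0): Delta=0.0000 Bond=0.0000
(3,1): Delta=0.0000 Bond=0.0000
(3,2): Delta=1.8955 Bond=-140.4244
(3,3): Delta=1.0000 Bond=0.0000
V0=142.2982

Under the risk-neutral measure, an up-move has probability p* = (R−d)/(u−d) = 0.8358 and values discount at R = 1.16.
At maturity the claim pays: V(4,0)=0.0000, V(4,1)=0.0000, V(4,2)=0.0000, V(4,3)=181.8964, V(4,4)=385.0141
  t=3,j=0: stock 31.9680 → up 40.5994 (V=0.0000), down 19.1808 (V=0.0000). Price 0.0000; hedge Δ=0.0000, bond B=0.0000.
  t=3,j=1: stock 67.6656 → up 85.9353 (V=0.0000), down 40.5994 (V=0.0000). Price 0.0000; hedge Δ=0.0000, bond B=0.0000.
  t=3,j=2: stock 143.2255 → up 181.8964 (V=181.8964), down 85.9353 (V=0.0000). Price 131.0628; hedge Δ=1.8955, bond B=-140.4244.
  t=3,j=3: stock 303.1607 → up 385.0141 (V=385.0141), down 181.8964 (V=181.8964). Price 303.1607; hedge Δ=1.0000, bond B=0.0000.
  t=2,j=0: stock 53.2800 → up 67.6656 (V=0.0000), down 31.9680 (V=0.0000). Price 0.0000; hedge Δ=0.0000, bond B=0.0000.
  t=2,j=1: stock 112.7760 → up 143.2255 (V=131.0628), down 67.6656 (V=0.0000). Price 94.4354; hedge Δ=1.7346, bond B=-101.1807.
  t=2,j=2: stock 238.7092 → up 303.1607 (V=303.1607), down 143.2255 (V=131.0628). Price 236.9878; hedge Δ=1.0760, bond B=-19.8748.
  t=1,j=0: stock 88.8000 → up 112.7760 (V=94.4354), down 53.2800 (V=0.0000). Price 68.0440; hedge Δ=1.5873, bond B=-72.9043.
  t=1,j=1: stock 187.9600 → up 238.7092 (V=236.9878), down 112.7760 (V=94.4354). Price 184.1238; hedge Δ=1.1320, bond B=-28.6410.
  t=0,j=0: stock 148.0000 → up 187.9600 (V=184.1238), down 88.8000 (V=68.0440). Price 142.2982; hedge Δ=1.1706, bond B=-30.9552.
As a check, the time-0 holding Δ(0,0)·S0 + B(0,0) comes to 142.2982 — exactly V0.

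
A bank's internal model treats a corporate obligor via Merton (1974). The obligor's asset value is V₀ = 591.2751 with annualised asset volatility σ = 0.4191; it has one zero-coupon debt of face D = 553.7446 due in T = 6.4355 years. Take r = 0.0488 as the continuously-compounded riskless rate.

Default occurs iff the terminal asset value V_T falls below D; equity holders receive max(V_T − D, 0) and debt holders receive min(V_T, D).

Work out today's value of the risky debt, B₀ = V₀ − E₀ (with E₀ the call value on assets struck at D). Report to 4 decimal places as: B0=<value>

Work the structural quantities from V₀ = 591.2751 against face 553.7446:
d₁ = [ln(V₀/D) + (r + σ²/2)T] / (σ√T)
   = [ln(591.2751/553.7446) + (0.0488 + 0.5·0.4191²)·6.4355] / (0.4191·√6.4355)
   = [0.065578 + 0.879233] / 1.063185 = 0.888661
d₂ = d₁ − σ√T = 0.888661 − 1.063185 = -0.174524
N(d₁) = 0.812907,  N(d₂) = 0.430727,  e^(−rT) = 0.730481
E₀ = V₀·N(d₁) − D·e^(−rT)·N(d₂)
   = 591.2751·0.812907 − 553.7446·0.730481·0.430727 = 306.422957
B₀ = V₀ − E₀ = 591.2751 − 306.422957 = 284.852143

B0=284.8521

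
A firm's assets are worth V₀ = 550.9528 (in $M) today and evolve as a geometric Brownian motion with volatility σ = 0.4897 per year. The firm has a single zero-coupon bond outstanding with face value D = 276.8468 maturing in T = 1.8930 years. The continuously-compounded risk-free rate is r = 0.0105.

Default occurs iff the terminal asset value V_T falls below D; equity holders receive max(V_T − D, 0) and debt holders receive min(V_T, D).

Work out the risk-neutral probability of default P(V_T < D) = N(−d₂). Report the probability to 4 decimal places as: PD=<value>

Work the structural quantities from V₀ = 550.9528 against face 276.8468:
d₁ = [ln(V₀/D) + (r + σ²/2)T] / (σ√T)
   = [ln(550.9528/276.8468) + (0.0105 + 0.5·0.4897²)·1.8930] / (0.4897·√1.8930)
   = [0.688185 + 0.246853] / 0.673760 = 1.387790
d₂ = d₁ − σ√T = 1.387790 − 0.673760 = 0.714030
risk-neutral PD = N(−d₂) = N(-0.714030) = 0.237604

PD=0.2376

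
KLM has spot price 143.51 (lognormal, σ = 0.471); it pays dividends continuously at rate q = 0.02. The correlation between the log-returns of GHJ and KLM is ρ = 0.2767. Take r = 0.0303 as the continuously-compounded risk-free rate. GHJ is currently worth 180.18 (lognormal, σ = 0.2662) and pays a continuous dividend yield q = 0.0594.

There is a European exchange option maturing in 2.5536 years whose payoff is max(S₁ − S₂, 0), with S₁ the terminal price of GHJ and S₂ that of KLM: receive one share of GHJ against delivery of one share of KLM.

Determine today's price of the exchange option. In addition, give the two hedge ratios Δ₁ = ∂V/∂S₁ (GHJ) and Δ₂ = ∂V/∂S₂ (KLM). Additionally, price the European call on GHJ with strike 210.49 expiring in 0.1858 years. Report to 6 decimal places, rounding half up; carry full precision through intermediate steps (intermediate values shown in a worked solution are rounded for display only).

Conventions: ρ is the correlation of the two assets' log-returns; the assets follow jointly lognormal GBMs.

σ_eff = √(σ₁² + σ₂² − 2ρσ₁σ₂) = √(0.2662² + 0.471² − 2·0.2767·0.2662·0.471) = 0.472565
d₁ = (ln(S₁/S₂) + (q₂ − q₁ + σ_eff²/2)T) / (σ_eff√T) = (ln(180.18/143.51) + (0.02 − 0.0594 + 0.111659)·2.5536) / 0.755159 = 0.545676
d₂ = d₁ − σ_eff√T = 0.545676 − 0.755159 = -0.209483
N(d₁) = 0.707356,  N(d₂) = 0.417036
V = S₁·e^{−q₁T}·N(d₁) − S₂·e^{−q₂T}·N(d₂) = 109.513842 − 56.868943 = 52.644899
Δ₁ = e^{−q₁T}·N(d₁) = 0.607802;  Δ₂ = −e^{−q₂T}·N(d₂) = -0.396272
[vanilla: GHJ call K=210.49]
σ√T = 0.2662·√0.1858 = 0.114744
d₁ = (ln(S/K) + (r−q+σ²/2)T) / (σ√T) = (ln(180.18/210.49) + (0.0303−0.0594+0.2662²/2)·0.1858) / 0.114744 = (-0.155482 + 0.001176) / 0.114744 = -1.344777
d₂ = d₁ − σ√T = -1.344777 − 0.114744 = -1.459522
e^{−rT} = 0.994386
e^{−qT} = 0.989024
N(d₁) = 0.089349,  N(d₂) = 0.072211
price = S·e^{−qT}·N(d₁) − K·e^{−rT}·N(d₂) = 15.922129 − 15.114323 = 0.807806

exchange price = 52.644899
Δ1 = 0.607802
Δ2 = -0.396272
price(GHJ call K=210.49) = 0.807806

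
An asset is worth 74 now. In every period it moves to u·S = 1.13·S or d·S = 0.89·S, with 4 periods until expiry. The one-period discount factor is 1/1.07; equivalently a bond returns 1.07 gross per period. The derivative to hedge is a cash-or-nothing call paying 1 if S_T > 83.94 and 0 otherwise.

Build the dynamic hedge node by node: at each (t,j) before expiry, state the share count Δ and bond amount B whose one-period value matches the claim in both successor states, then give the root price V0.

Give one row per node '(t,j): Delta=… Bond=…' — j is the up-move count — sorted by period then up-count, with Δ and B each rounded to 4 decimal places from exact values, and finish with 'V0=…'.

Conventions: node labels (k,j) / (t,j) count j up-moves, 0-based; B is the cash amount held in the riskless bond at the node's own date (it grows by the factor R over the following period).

(0,0): Delta=0.0194 Bond=-0.8717
(1,0): Delta=0.0311 Bond=-1.7027
(1,1): Delta=0.0163 Bond=-0.6760
(2,0): Delta=0.0000 Bond=0.0000
(2,1): Delta=0.0392 Bond=-2.4293
(2,2): Delta=0.0103 Bond=-0.1547
(3,0): Delta=0.0000 Bond=0.0000
(3,1): Delta=0.0000 Bond=0.0000
(3,2): Delta=0.0495 Bond=-3.4657
(3,3): Delta=0.0000 Bond=0.9346
V0=0.5632

Since d<R<u, set p* = (R−d)/(u−d) = 0.7500; price each node as the discounted p*-expectation of its children.
Expiry values: V(4,0)=0.0000, V(4,1)=0.0000, V(4,2)=0.0000, V(4,3)=1.0000, V(4,4)=1.0000
(3,0): S=52.1677. Δ = (V_up−V_dn)/(S_up−S_dn) = (0.0000−0.0000)/(58.9495−46.4293) = 0.0000. V = [p*·0.0000 + (1−p*)·0.0000]/1.07 = 0.0000. B = V − Δ·S = 0.0000.
(3,1): S=66.2354. Δ = (V_up−V_dn)/(S_up−S_dn) = (0.0000−0.0000)/(74.8460−58.9495) = 0.0000. V = [p*·0.0000 + (1−p*)·0.0000]/1.07 = 0.0000. B = V − Δ·S = 0.0000.
(3,2): S=84.0966. Δ = (V_up−V_dn)/(S_up−S_dn) = (1.0000−0.0000)/(95.0292−74.8460) = 0.0495. V = [p*·1.0000 + (1−p*)·0.0000]/1.07 = 0.7009. B = V − Δ·S = -3.4657.
(3,3): S=106.7744. Δ = (V_up−V_dn)/(S_up−S_dn) = (1.0000−1.0000)/(120.6550−95.0292) = 0.0000. V = [p*·1.0000 + (1−p*)·1.0000]/1.07 = 0.9346. B = V − Δ·S = 0.9346.
(2,0): S=58.6154. Δ = (V_up−V_dn)/(S_up−S_dn) = (0.0000−0.0000)/(66.2354−52.1677) = 0.0000. V = [p*·0.0000 + (1−p*)·0.0000]/1.07 = 0.0000. B = V − Δ·S = 0.0000.
(2,1): S=74.4218. Δ = (V_up−V_dn)/(S_up−S_dn) = (0.7009−0.0000)/(84.0966−66.2354) = 0.0392. V = [p*·0.7009 + (1−p*)·0.0000]/1.07 = 0.4913. B = V − Δ·S = -2.4293.
(2,2): S=94.4906. Δ = (V_up−V_dn)/(S_up−S_dn) = (0.9346−0.7009)/(106.7744−84.0966) = 0.0103. V = [p*·0.9346 + (1−p*)·0.7009]/1.07 = 0.8188. B = V − Δ·S = -0.1547.
(1,0): S=65.8600. Δ = (V_up−V_dn)/(S_up−S_dn) = (0.4913−0.0000)/(74.4218−58.6154) = 0.0311. V = [p*·0.4913 + (1−p*)·0.0000]/1.07 = 0.3444. B = V − Δ·S = -1.7027.
(1,1): S=83.6200. Δ = (V_up−V_dn)/(S_up−S_dn) = (0.8188−0.4913)/(94.4906−74.4218) = 0.0163. V = [p*·0.8188 + (1−p*)·0.4913]/1.07 = 0.6888. B = V − Δ·S = -0.6760.
(0,0): S=74.0000. Δ = (V_up−V_dn)/(S_up−S_dn) = (0.6888−0.3444)/(83.6200−65.8600) = 0.0194. V = [p*·0.6888 + (1−p*)·0.3444]/1.07 = 0.5632. B = V − Δ·S = -0.8717.
Check: Δ(0,0)·S0 + B(0,0) = 0.5632 = V0.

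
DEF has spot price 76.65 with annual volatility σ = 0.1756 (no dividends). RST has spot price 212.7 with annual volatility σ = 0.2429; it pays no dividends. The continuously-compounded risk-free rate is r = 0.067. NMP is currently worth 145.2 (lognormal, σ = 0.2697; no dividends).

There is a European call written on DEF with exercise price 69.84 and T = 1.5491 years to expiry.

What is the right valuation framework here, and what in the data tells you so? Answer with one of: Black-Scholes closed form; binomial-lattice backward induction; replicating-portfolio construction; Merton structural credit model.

framework: Black-Scholes closed form

Key observation: with DEF following a GBM at constant σ and r, the European call struck at 69.84 prices in closed form — nothing here needs a stepwise model or a balance sheet.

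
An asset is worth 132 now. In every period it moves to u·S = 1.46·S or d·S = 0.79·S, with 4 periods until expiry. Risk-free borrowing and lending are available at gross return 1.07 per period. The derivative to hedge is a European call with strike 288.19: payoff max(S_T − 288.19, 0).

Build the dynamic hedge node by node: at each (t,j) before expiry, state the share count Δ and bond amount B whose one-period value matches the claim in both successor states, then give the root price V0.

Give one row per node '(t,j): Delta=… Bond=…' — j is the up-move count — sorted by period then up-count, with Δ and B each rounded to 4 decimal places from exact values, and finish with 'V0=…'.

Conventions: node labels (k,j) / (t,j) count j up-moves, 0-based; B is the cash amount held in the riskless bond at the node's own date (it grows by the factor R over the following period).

(0,0): Delta=0.2877 Bond=-26.0176
(1,0): Delta=0.0794 Bond=-6.1093
(1,1): Delta=0.4448 Bond=-58.1049
(2,0): Delta=0.0000 Bond=0.0000
(2,1): Delta=0.1392 Bond=-15.6421
(2,2): Delta=0.6751 Bond=-126.9821
(3,0): Delta=0.0000 Bond=0.0000
(3,1): Delta=0.0000 Bond=0.0000
(3,2): Delta=0.2440 Bond=-40.0494
(3,3): Delta=1.0000 Bond=-269.3364
V0=11.9624

No-arbitrage ⇒ martingale measure with p* = (R−d)/(u−d) = 0.4179.
Terminal payoffs: V(4,0)=0.0000, V(4,1)=0.0000, V(4,2)=0.0000, V(4,3)=36.3435, V(4,4)=311.5808
Node (3,0) S=65.0811: V=(p*·0.0000+(1−p*)·0.0000)/1.07=0.0000; Δ=(0.0000−0.0000)/(95.0185−51.4141)=0.0000; B=V−Δ·S=0.0000
Node (3,1) S=120.2766: V=(p*·0.0000+(1−p*)·0.0000)/1.07=0.0000; Δ=(0.0000−0.0000)/(175.6038−95.0185)=0.0000; B=V−Δ·S=0.0000
Node (3,2) S=222.2832: V=(p*·36.3435+(1−p*)·0.0000)/1.07=14.1947; Δ=(36.3435−0.0000)/(324.5335−175.6038)=0.2440; B=V−Δ·S=-40.0494
Node (3,3) S=410.8020: V=(p*·311.5808+(1−p*)·36.3435)/1.07=141.4655; Δ=(311.5808−36.3435)/(599.7708−324.5335)=1.0000; B=V−Δ·S=-269.3364
Node (2,0) S=82.3812: V=(p*·0.0000+(1−p*)·0.0000)/1.07=0.0000; Δ=(0.0000−0.0000)/(120.2766−65.0811)=0.0000; B=V−Δ·S=0.0000
Node (2,1) S=152.2488: V=(p*·14.1947+(1−p*)·0.0000)/1.07=5.5440; Δ=(14.1947−0.0000)/(222.2832−120.2766)=0.1392; B=V−Δ·S=-15.6421
Node (2,2) S=281.3712: V=(p*·141.4655+(1−p*)·14.1947)/1.07=62.9743; Δ=(141.4655−14.1947)/(410.8020−222.2832)=0.6751; B=V−Δ·S=-126.9821
Node (1,0) S=104.2800: V=(p*·5.5440+(1−p*)·0.0000)/1.07=2.1653; Δ=(5.5440−0.0000)/(152.2488−82.3812)=0.0794; B=V−Δ·S=-6.1093
Node (1,1) S=192.7200: V=(p*·62.9743+(1−p*)·5.5440)/1.07=27.6119; Δ=(62.9743−5.5440)/(281.3712−152.2488)=0.4448; B=V−Δ·S=-58.1049
Node (0,0) S=132.0000: V=(p*·27.6119+(1−p*)·2.1653)/1.07=11.9624; Δ=(27.6119−2.1653)/(192.7200−104.2800)=0.2877; B=V−Δ·S=-26.0176
Check: Δ(0,0)·S0 + B(0,0) = 11.9624 = V0.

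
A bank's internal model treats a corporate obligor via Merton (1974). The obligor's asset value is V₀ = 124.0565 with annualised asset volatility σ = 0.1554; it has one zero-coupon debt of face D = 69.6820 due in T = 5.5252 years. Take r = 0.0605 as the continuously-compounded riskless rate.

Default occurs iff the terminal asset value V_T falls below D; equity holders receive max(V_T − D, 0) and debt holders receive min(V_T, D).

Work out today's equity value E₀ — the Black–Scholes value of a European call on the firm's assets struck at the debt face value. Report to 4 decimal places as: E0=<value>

E0=74.2320

With assets at 124.0565 and a single debt payment of 69.6820 at 5.5252 years:
d₁ = [ln(V₀/D) + (r + σ²/2)T] / (σ√T)
   = [ln(124.0565/69.6820) + (0.0605 + 0.5·0.1554²)·5.5252] / (0.1554·√5.5252)
   = [0.576795 + 0.400989] / 0.365279 = 2.676813
d₂ = d₁ − σ√T = 2.676813 − 0.365279 = 2.311533
N(d₁) = 0.996284,  N(d₂) = 0.989598,  e^(−rT) = 0.715857
E₀ = V₀·N(d₁) − D·e^(−rT)·N(d₂)
   = 124.0565·0.996284 − 69.6820·0.715857·0.989598 = 74.231969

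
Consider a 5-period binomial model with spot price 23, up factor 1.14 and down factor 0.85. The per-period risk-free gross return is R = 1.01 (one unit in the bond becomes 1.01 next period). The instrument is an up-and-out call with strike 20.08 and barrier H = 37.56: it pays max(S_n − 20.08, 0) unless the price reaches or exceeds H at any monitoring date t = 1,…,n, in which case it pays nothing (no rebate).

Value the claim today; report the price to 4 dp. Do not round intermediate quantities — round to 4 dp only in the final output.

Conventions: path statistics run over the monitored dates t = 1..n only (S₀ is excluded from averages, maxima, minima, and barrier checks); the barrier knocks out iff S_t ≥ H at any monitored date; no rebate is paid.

Under the martingale measure an up-move has probability p* = 0.5517; value the claim as the probability-weighted average of per-path payoffs, discounted 5 periods at R = 1.01.
Enumerate all 2^5 = 32 price paths (U = up ×1.14, D = down ×0.85); each path with k up-moves has probability p*^k·(1−p*)^(5−k).
DDDDD: M=19.5500, payoff=0.0000, prob=0.018102
UDDDD: M=26.2200, payoff=0.0000, prob=0.022279
DUDDD: M=22.2870, payoff=0.0000, prob=0.022279
UUDDD: M=29.8908, payoff=0.0000, prob=0.027421
DDUDD: M=19.5500, payoff=0.0000, prob=0.022279
UDUDD: M=26.2200, payoff=0.0000, prob=0.027421
DUUDD: M=25.4072, payoff=0.0000, prob=0.027421
UUUDD: M=34.0755, payoff=4.5396, prob=0.033749
DDDUD: M=19.5500, payoff=0.0000, prob=0.022279
UDDUD: M=26.2200, payoff=0.0000, prob=0.027421
DUDUD: M=22.2870, payoff=0.0000, prob=0.027421
UUDUD: M=29.8908, payoff=4.5396, prob=0.033749
DDUUD: M=21.5961, payoff=0.0000, prob=0.027421
UDUUD: M=28.9642, payoff=4.5396, prob=0.033749
DUUUD: M=28.9642, payoff=4.5396, prob=0.033749
UUUUD: M=38.8461, payoff=0.0000, prob=0.041537
DDDDU: M=19.5500, payoff=0.0000, prob=0.022279
UDDDU: M=26.2200, payoff=0.0000, prob=0.027421
DUDDU: M=22.2870, payoff=0.0000, prob=0.027421
UUDDU: M=29.8908, payoff=4.5396, prob=0.033749
DDUDU: M=19.5500, payoff=0.0000, prob=0.027421
UDUDU: M=26.2200, payoff=4.5396, prob=0.033749
DUUDU: M=25.4072, payoff=4.5396, prob=0.033749
UUUDU: M=34.0755, payoff=12.9392, prob=0.041537
DDDUU: M=19.5500, payoff=0.0000, prob=0.027421
UDDUU: M=26.2200, payoff=4.5396, prob=0.033749
DUDUU: M=24.6196, payoff=4.5396, prob=0.033749
UUDUU: M=33.0192, payoff=12.9392, prob=0.041537
DDUUU: M=24.6196, payoff=4.5396, prob=0.033749
UDUUU: M=33.0192, payoff=12.9392, prob=0.041537
DUUUU: M=33.0192, payoff=12.9392, prob=0.041537
UUUUU: M=44.2845, payoff=0.0000, prob=0.051122
Price = Σ prob·payoff / R^5 = 3.681849 / 1.051010 = 3.5032

price = 3.5032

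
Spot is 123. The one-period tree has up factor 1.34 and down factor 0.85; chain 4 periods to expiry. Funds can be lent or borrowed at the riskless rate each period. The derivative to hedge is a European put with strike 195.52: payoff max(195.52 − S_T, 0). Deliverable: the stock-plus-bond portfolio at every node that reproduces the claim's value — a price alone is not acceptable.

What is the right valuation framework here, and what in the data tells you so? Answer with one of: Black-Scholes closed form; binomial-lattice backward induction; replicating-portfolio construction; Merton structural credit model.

Key observation: since the answer must list Δ and B at each node of the 1.34/0.85 lattice on 123, the replicating-portfolio method — solving the two-state system at every node — is the one that applies.

framework: replicating-portfolio construction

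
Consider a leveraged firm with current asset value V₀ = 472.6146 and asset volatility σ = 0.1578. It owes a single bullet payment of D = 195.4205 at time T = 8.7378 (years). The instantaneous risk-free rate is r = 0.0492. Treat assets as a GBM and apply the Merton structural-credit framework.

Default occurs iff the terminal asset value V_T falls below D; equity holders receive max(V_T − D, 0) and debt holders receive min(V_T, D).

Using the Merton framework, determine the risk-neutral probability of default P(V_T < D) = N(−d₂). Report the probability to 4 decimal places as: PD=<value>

PD=0.0049

Apply the equity-as-call identities (strike 195.4205, horizon 8.7378 years):
d₁ = [ln(V₀/D) + (r + σ²/2)T] / (σ√T)
   = [ln(472.6146/195.4205) + (0.0492 + 0.5·0.1578²)·8.7378] / (0.1578·√8.7378)
   = [0.883127 + 0.538689] / 0.466453 = 3.048142
d₂ = d₁ − σ√T = 3.048142 − 0.466453 = 2.581689
risk-neutral PD = N(−d₂) = N(-2.581689) = 0.004916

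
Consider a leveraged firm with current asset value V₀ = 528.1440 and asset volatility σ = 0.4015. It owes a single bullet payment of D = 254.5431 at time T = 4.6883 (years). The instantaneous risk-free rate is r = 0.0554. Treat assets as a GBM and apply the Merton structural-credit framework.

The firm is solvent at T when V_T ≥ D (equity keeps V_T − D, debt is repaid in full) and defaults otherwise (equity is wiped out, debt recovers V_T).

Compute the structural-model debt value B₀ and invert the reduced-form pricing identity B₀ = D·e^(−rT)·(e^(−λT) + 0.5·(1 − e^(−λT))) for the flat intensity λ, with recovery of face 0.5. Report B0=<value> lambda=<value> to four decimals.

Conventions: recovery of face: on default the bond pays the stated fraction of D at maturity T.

B0=179.5983 lambda=0.0398

Equity is a call on the firm's assets struck at D = 254.5431:
d₁ = [ln(V₀/D) + (r + σ²/2)T] / (σ√T)
   = [ln(528.1440/254.5431) + (0.0554 + 0.5·0.4015²)·4.6883] / (0.4015·√4.6883)
   = [0.729899 + 0.637614] / 0.869347 = 1.573034
d₂ = d₁ − σ√T = 1.573034 − 0.869347 = 0.703687
N(d₁) = 0.942145,  N(d₂) = 0.759186,  e^(−rT) = 0.771258
E₀ = V₀·N(d₁) − D·e^(−rT)·N(d₂)
   = 528.1440·0.942145 − 254.5431·0.771258·0.759186 = 348.545703
B₀ = V₀ − E₀ = 528.1440 − 348.545703 = 179.598297
e^(−λT) = (B₀·e^(rT)/D − 0.5)/(1 − 0.5) = (179.5983·1.296582/254.5431 − 0.5)/0.5 = 0.82966249
λ = −ln(0.82966249)/4.6883 = 0.039830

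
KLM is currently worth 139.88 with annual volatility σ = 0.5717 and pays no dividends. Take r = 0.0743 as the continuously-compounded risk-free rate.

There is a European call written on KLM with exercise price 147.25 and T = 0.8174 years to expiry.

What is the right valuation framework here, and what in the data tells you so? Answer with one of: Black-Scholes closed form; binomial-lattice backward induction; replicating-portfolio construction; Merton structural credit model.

framework: Black-Scholes closed form

Key observation: the strike-147.25 call on KLM is European-exercise on a continuously-modelled lognormal underlying, so its value is a single closed-form evaluation.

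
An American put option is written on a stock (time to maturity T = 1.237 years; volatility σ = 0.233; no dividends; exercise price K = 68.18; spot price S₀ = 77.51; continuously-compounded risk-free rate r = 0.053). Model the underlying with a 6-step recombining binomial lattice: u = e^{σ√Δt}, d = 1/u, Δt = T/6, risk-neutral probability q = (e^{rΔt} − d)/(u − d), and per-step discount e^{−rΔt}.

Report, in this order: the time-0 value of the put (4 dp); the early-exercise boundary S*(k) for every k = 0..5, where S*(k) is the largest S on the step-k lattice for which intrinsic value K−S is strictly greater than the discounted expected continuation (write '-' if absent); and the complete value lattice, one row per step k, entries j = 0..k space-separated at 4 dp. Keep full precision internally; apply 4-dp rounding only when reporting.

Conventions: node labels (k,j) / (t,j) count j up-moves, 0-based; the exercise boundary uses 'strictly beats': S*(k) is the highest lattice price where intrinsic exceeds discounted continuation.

price = 2.7485
boundary = - - - 56.4312 50.7660 56.4312
tree:
2.7485
4.6140 1.1209
7.5098 2.0947 0.2647
11.7488 3.8378 0.5640 0.0000
17.4140 6.8453 1.2013 0.0000 0.0000
22.5104 11.7488 2.5591 0.0000 0.0000 0.0000
27.0953 17.4140 5.4514 0.0000 0.0000 0.0000 0.0000

Δt=0.20617, u=1.11159, d=0.89961, q=0.52540, disc=e^(-rΔt)=0.98913
k=6 terminal: V=max(K-S,0) → 27.0953 17.4140 5.4514 0.0000 0.0000 0.0000 0.0000
k=5: j=0 S=45.6696 intr=22.5104 cont=21.7695 V=22.5104[EX]; j=1 S=56.4312 intr=11.7488 cont=11.0079 V=11.7488[EX]; j=2 S=69.7287 intr=0.0000 cont=2.5591 V=2.5591[hold]; j=3 S=86.1596 intr=0.0000 cont=0.0000 V=0.0000[hold]; j=4 S=106.4624 intr=0.0000 cont=0.0000 V=0.0000[hold]; j=5 S=131.5493 intr=0.0000 cont=0.0000 V=0.0000[hold]  S*(5)=56.4312
k=4: j=0 S=50.7660 intr=17.4140 cont=16.6731 V=17.4140[EX]; j=1 S=62.7286 intr=5.4514 cont=6.8453 V=6.8453[hold]; j=2 S=77.5100 intr=0.0000 cont=1.2013 V=1.2013[hold]; j=3 S=95.7745 intr=0.0000 cont=0.0000 V=0.0000[hold]; j=4 S=118.3430 intr=0.0000 cont=0.0000 V=0.0000[hold]  S*(4)=50.7660
k=3: j=0 S=56.4312 intr=11.7488 cont=11.7323 V=11.7488[EX]; j=1 S=69.7287 intr=0.0000 cont=3.8378 V=3.8378[hold]; j=2 S=86.1596 intr=0.0000 cont=0.5640 V=0.5640[hold]; j=3 S=106.4624 intr=0.0000 cont=0.0000 V=0.0000[hold]  S*(3)=56.4312
k=2: j=0 S=62.7286 intr=5.4514 cont=7.5098 V=7.5098[hold]; j=1 S=77.5100 intr=0.0000 cont=2.0947 V=2.0947[hold]; j=2 S=95.7745 intr=0.0000 cont=0.2647 V=0.2647[hold]  S*(2)=-
k=1: j=0 S=69.7287 intr=0.0000 cont=4.6140 V=4.6140[hold]; j=1 S=86.1596 intr=0.0000 cont=1.1209 V=1.1209[hold]  S*(1)=-
k=0: j=0 S=77.5100 intr=0.0000 cont=2.7485 V=2.7485[hold]  S*(0)=-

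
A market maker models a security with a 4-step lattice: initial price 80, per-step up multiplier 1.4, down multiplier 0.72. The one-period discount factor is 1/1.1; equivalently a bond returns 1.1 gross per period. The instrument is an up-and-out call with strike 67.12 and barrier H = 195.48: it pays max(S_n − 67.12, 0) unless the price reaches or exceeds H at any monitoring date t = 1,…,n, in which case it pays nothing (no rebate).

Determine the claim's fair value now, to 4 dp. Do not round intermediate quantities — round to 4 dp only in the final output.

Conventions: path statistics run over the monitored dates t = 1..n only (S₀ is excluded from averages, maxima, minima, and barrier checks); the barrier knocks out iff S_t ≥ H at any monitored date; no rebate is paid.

Risk-neutral up-probability p* = (R−d)/(u−d) = (1.1−0.72)/(1.4−0.72) = 0.5588; the claim prices as the p*-weighted sum of path payoffs discounted by R^4.
Enumerate all 2^4 = 16 price paths (U = up ×1.4, D = down ×0.72); each path with k up-moves has probability p*^k·(1−p*)^(4−k).
DDDD: M=57.6000, payoff=0.0000, prob=0.037883
UDDD: M=112.0000, payoff=0.0000, prob=0.047986
DUDD: M=80.6400, payoff=0.0000, prob=0.047986
UUDD: M=156.8000, payoff=14.1651, prob=0.060782
DDUD: M=58.0608, payoff=0.0000, prob=0.047986
UDUD: M=112.8960, payoff=14.1651, prob=0.060782
DUUD: M=112.8960, payoff=14.1651, prob=0.060782
UUUD: M=219.5200, payoff=0.0000, prob=0.076990
DDDU: M=57.6000, payoff=0.0000, prob=0.047986
UDDU: M=112.0000, payoff=14.1651, prob=0.060782
DUDU: M=81.2851, payoff=14.1651, prob=0.060782
UUDU: M=158.0544, payoff=90.9344, prob=0.076990
DDUU: M=81.2851, payoff=14.1651, prob=0.060782
UDUU: M=158.0544, payoff=90.9344, prob=0.076990
DUUU: M=158.0544, payoff=90.9344, prob=0.076990
UUUU: M=307.3280, payoff=0.0000, prob=0.097521
Price = Σ prob·payoff / R^4 = 26.169114 / 1.464100 = 17.8739

price = 17.8739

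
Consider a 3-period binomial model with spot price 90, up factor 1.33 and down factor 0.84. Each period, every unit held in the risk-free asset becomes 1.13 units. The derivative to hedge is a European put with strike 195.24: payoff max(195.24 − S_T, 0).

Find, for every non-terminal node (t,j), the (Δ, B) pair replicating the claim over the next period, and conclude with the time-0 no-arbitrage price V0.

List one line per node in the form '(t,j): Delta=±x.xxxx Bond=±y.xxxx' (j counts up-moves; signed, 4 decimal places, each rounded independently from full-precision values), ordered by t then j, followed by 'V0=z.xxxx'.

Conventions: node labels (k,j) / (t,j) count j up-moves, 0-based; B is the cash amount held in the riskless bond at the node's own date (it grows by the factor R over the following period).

Under the risk-neutral measure, an up-move has probability p* = (R−d)/(u−d) = 0.5918 and values discount at R = 1.13.
Terminal payoffs: V(3,0)=141.8966, V(3,1)=110.7797, V(3,2)=61.5112, V(3,3)=0.0000
  t=2,j=0: stock 63.5040 → up 84.4603 (V=110.7797), down 53.3434 (V=141.8966). Price 109.2748; hedge Δ=-1.0000, bond B=172.7788.
  t=2,j=1: stock 100.5480 → up 133.7288 (V=61.5112), down 84.4603 (V=110.7797). Price 72.2308; hedge Δ=-1.0000, bond B=172.7788.
  t=2,j=2: stock 159.2010 → up 211.7373 (V=0.0000), down 133.7288 (V=61.5112). Price 22.2182; hedge Δ=-0.7885, bond B=147.7512.
  t=1,j=0: stock 75.6000 → up 100.5480 (V=72.2308), down 63.5040 (V=109.2748). Price 77.3016; hedge Δ=-1.0000, bond B=152.9016.
  t=1,j=1: stock 119.7000 → up 159.2010 (V=22.2182), down 100.5480 (V=72.2308). Price 37.7270; hedge Δ=-0.8527, bond B=139.7934.
  t=0,j=0: stock 90.0000 → up 119.7000 (V=37.7270), down 75.6000 (V=77.3016). Price 47.6813; hedge Δ=-0.8974, bond B=128.4457.
Check: Δ(0,0)·S0 + B(0,0) = 47.6813 = V0.

(0,0): Delta=-0.8974 Bond=128.4457
(1,0): Delta=-1.0000 Bond=152.9016
(1,1): Delta=-0.8527 Bond=139.7934
(2,0): Delta=-1.0000 Bond=172.7788
(2,1): Delta=-1.0000 Bond=172.7788
(2,2): Delta=-0.7885 Bond=147.7512
V0=47.6813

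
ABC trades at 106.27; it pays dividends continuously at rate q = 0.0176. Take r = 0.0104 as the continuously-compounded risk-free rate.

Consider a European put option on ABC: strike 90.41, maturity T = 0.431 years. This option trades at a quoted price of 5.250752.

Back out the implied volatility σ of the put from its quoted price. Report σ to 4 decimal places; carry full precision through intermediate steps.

sigma = 0.4457

At σ = 0.4457 the Black–Scholes value reproduces the quote:
σ√T = 0.4457·√0.431 = 0.292605
d₁ = (ln(S/K) + (r−q+σ²/2)T) / (σ√T) = (ln(106.27/90.41) + (0.0104−0.0176+0.4457²/2)·0.431) / 0.292605 = (0.161628 + 0.039706) / 0.292605 = 0.688074
d₂ = d₁ − σ√T = 0.688074 − 0.292605 = 0.395469
e^{−rT} = 0.995528
e^{−qT} = 0.992443
N(−d₁) = 0.245703,  N(−d₂) = 0.346248
V = K·e^{−rT}·N(−d₂) − S·e^{−qT}·N(−d₁) = 31.164300 − 25.913548 = 5.250752 (the quoted price), and the Black–Scholes price is strictly increasing in σ, so σ is unique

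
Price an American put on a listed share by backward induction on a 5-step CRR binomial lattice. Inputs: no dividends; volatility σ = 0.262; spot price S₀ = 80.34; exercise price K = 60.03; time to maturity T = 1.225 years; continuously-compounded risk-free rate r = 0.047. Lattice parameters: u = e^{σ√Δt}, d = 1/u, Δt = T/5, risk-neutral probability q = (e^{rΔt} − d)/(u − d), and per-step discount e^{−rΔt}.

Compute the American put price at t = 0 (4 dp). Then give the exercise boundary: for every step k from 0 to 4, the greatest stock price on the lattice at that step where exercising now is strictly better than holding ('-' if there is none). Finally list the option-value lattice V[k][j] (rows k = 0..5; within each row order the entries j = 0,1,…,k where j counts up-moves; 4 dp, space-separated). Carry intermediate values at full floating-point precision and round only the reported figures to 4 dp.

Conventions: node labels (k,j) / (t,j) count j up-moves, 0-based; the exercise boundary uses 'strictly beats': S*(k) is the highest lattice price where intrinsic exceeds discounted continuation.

params: Δt=0.24500 u=1.13847 d=0.87837 q=0.51215 e^(-rΔt)=0.98855
t_5 payoffs: 18.0224 5.5836 0.0000 0.0000 0.0000 0.0000
t_4: node(4,0) S=47.8243 payoff=12.2057 vs cont=11.5184 → 12.2057 [stop]  node(4,1) S=61.9855 payoff=0.0000 vs cont=2.6927 → 2.6927 [wait]  node(4,2) S=80.3400 payoff=0.0000 vs cont=0.0000 → 0.0000 [wait]  node(4,3) S=104.1294 payoff=0.0000 vs cont=0.0000 → 0.0000 [wait]  node(4,4) S=134.9631 payoff=0.0000 vs cont=0.0000 → 0.0000 [wait]  ⇒ S*(4)=47.8243
t_3: node(3,0) S=54.4464 payoff=5.5836 vs cont=7.2496 → 7.2496 [wait]  node(3,1) S=70.5685 payoff=0.0000 vs cont=1.2986 → 1.2986 [wait]  node(3,2) S=91.4645 payoff=0.0000 vs cont=0.0000 → 0.0000 [wait]  node(3,3) S=118.5480 payoff=0.0000 vs cont=0.0000 → 0.0000 [wait]  ⇒ S*(3)=-
t_2: node(2,0) S=61.9855 payoff=0.0000 vs cont=4.1537 → 4.1537 [wait]  node(2,1) S=80.3400 payoff=0.0000 vs cont=0.6263 → 0.6263 [wait]  node(2,2) S=104.1294 payoff=0.0000 vs cont=0.0000 → 0.0000 [wait]  ⇒ S*(2)=-
t_1: node(1,0) S=70.5685 payoff=0.0000 vs cont=2.3202 → 2.3202 [wait]  node(1,1) S=91.4645 payoff=0.0000 vs cont=0.3020 → 0.3020 [wait]  ⇒ S*(1)=-
t_0: node(0,0) S=80.3400 payoff=0.0000 vs cont=1.2719 → 1.2719 [wait]  ⇒ S*(0)=-

price = 1.2719
boundary = - - - - 47.8243
tree:
1.2719
2.3202 0.3020
4.1537 0.6263 0.0000
7.2496 1.2986 0.0000 0.0000
12.2057 2.6927 0.0000 0.0000 0.0000
18.0224 5.5836 0.0000 0.0000 0.0000 0.0000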